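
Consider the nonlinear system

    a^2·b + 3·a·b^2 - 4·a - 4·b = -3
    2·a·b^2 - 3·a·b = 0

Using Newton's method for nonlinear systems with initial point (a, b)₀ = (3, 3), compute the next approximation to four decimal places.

(1.6875, 2.4375)

At (3, 3): F = (87.0000, 27.0000).
Jacobian J = [[2·a·b + 3·b^2 - 4, a^2 + 6·a·b - 4], [2·b^2 - 3·b, 4·a·b - 3·a]].
At the point, J = [[41.0000, 59.0000], [9.0000, 27.0000]] (det J = 576.0000).
Solving J·Δ = −F gives Δ = (-1.3125, -0.5625).
Then the next iterate is (a, b)₁ = (1.6875, 2.4375).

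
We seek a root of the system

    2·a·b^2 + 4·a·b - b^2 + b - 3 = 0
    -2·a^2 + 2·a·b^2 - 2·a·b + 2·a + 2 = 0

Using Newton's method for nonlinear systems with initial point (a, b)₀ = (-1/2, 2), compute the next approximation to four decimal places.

(-1.5625, -1.3333)

At (-1/2, 2): F = (-13.0000, -1.5000).
Jacobian J = [[2·b^2 + 4·b, 4·a·b + 4·a - 2·b + 1], [-4·a + 2·b^2 - 2·b + 2, 4·a·b - 2·a]].
At the point, J = [[16.0000, -9.0000], [8.0000, -3.0000]] (det J = 24.0000).
Solving J·Δ = −F gives Δ = (-1.0625, -3.3333).
Then the next iterate is (a, b)₁ = (-1.5625, -1.3333).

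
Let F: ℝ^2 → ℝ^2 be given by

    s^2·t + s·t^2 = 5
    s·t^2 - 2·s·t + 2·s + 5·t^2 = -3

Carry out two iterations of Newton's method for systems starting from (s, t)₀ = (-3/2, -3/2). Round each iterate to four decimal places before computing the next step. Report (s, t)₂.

(0.4930, 2.6084)

At (-3/2, -3/2): F = (-11.7500, 3.3750).
Jacobian J = [[2·s·t + t^2, s^2 + 2·s·t], [t^2 - 2·t + 2, 2·s·t - 2·s + 10·t]].
At the point, J = [[6.7500, 6.7500], [7.2500, -7.5000]] (det J = -99.5625).
Solving J·Δ = −F gives Δ = (0.6563, 1.0844).
Then the next iterate is (s, t)₁ = (-0.8437, -0.4156).
Round to (-0.8437, -0.4156) and repeat: F = (-5.441563, 1.329207), J = [[0.874007, 1.413113], [3.003923, -1.767317]].
Δ = (1.3367, 3.0240), so (s, t)₂ = (0.4930, 2.6084).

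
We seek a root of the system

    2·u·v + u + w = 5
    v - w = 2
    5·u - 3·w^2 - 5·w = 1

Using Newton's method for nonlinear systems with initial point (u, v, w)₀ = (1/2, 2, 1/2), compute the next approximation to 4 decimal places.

(0.8100, 2.4750, 0.4750)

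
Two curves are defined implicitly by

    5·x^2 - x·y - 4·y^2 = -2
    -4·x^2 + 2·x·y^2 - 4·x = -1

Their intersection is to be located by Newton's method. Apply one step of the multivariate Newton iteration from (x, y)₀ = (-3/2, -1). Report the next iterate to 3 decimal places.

At (-3/2, -1): F = (7.750, -5.000).
Jacobian J = [[10·x - y, -x - 8·y], [-8·x + 2·y^2 - 4, 4·x·y]].
At the point, J = [[-14.000, 9.500], [10.000, 6.000]] (det J = -179.000).
Solving J·Δ = −F gives Δ = (0.525, -0.042).
Then the next iterate is (x, y)₁ = (-0.975, -1.042).

(-0.975, -1.042)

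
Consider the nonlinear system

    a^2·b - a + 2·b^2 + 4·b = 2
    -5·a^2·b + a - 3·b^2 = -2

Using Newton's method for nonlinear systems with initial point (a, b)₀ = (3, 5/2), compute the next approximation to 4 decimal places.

At (3, 5/2): F = (40.0000, -126.2500).
Jacobian J = [[2·a·b - 1, a^2 + 4·b + 4], [-10·a·b + 1, -5·a^2 - 6·b]].
At the point, J = [[14.0000, 23.0000], [-74.0000, -60.0000]] (det J = 862.0000).
Solving J·Δ = −F gives Δ = (-0.5844, -1.3834).
Then the next iterate is (a, b)₁ = (2.4156, 1.1166).

(2.4156, 1.1166)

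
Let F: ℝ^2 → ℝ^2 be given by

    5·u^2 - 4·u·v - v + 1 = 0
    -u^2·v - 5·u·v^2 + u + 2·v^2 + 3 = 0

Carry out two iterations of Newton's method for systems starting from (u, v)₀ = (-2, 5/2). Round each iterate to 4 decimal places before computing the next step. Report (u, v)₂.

At (-2, 5/2): F = (38.5000, 66.0000).
Jacobian J = [[10·u - 4·v, -4·u - 1], [-2·u·v - 5·v^2 + 1, -u^2 - 10·u·v + 4·v]].
At the point, J = [[-30.0000, 7.0000], [-20.2500, 56.0000]] (det J = -1538.2500).
Solving J·Δ = −F gives Δ = (1.1013, -0.7804).
Then the next iterate is (u, v)₁ = (-0.8987, 1.7196).
Round to (-0.8987, 1.7196) and repeat: F = (9.500327, 19.913881), J = [[-15.8654, 2.5948], [-10.694312, 21.524784]].
Δ = (0.4871, -0.6832), so (u, v)₂ = (-0.4116, 1.0364).

(-0.4116, 1.0364)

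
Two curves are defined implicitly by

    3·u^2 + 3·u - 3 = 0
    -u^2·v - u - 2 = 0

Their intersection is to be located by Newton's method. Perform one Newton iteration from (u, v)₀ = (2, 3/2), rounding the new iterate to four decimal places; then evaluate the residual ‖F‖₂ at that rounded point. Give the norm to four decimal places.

4.8023

At (2, 3/2): F = (15.0000, -10.0000).
Jacobian J = [[6·u + 3, 0], [-2·u·v - 1, -u^2]].
At the point, J = [[15.0000, 0.0000], [-7.0000, -4.0000]] (det J = -60.0000).
Solving J·Δ = −F gives Δ = (-1.0000, -0.7500).
Then the next iterate is (u, v)₁ = (1.0000, 0.7500).
Re-evaluating at (1.0000, 0.7500): F = (3.0000, -3.7500), so ‖F‖₂ = 4.8023.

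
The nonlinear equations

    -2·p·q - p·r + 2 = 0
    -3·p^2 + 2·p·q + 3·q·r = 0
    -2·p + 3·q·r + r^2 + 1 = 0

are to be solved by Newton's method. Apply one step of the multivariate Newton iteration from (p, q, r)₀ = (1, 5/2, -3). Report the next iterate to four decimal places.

(1.8902, 0.9207, -1.6220)

At (1, 5/2, -3): F = (0.0000, -20.5000, -14.5000).
Jacobian J = [[-2·q - r, -2·p, -p], [-6·p + 2·q, 2·p + 3·r, 3·q], [-2, 3·r, 3·q + 2·r]].
At the point, J = [[-2.0000, -2.0000, -1.0000], [-1.0000, -7.0000, 7.5000], [-2.0000, -9.0000, 1.5000]] (det J = -82.0000).
Solving J·Δ = −F gives Δ = (0.8902, -1.5793, 1.3780).
Then the next iterate is (p, q, r)₁ = (1.8902, 0.9207, -1.6220).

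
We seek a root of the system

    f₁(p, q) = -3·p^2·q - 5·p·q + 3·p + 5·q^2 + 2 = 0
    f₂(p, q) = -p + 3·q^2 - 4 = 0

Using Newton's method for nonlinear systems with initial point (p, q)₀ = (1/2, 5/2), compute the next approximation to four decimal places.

At (1/2, 5/2): F = (26.6250, 14.2500).
Jacobian J = [[-6·p·q - 5·q + 3, -3·p^2 - 5·p + 10·q], [-1, 6·q]].
At the point, J = [[-17.0000, 21.7500], [-1.0000, 15.0000]] (det J = -233.2500).
Solving J·Δ = −F gives Δ = (0.3834, -0.9244).
Then the next iterate is (p, q)₁ = (0.8834, 1.5756).

(0.8834, 1.5756)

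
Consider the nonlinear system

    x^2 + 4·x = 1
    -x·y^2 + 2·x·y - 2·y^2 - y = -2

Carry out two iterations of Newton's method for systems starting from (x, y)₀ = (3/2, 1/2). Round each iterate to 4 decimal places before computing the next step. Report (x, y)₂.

(0.2466, 0.9531)

At (3/2, 1/2): F = (7.2500, 2.1250).
Jacobian J = [[2·x + 4, 0], [-y^2 + 2·y, -2·x·y + 2·x - 4·y - 1]].
At the point, J = [[7.0000, 0.0000], [0.7500, -1.5000]] (det J = -10.5000).
Solving J·Δ = −F gives Δ = (-1.0357, 0.8988).
Then the next iterate is (x, y)₁ = (0.4643, 1.3988).
Round to (0.4643, 1.3988) and repeat: F = (1.072774, -2.921626), J = [[4.9286, 0.0000], [0.840959, -6.965526]].
Δ = (-0.2177, -0.4457), so (x, y)₂ = (0.2466, 0.9531).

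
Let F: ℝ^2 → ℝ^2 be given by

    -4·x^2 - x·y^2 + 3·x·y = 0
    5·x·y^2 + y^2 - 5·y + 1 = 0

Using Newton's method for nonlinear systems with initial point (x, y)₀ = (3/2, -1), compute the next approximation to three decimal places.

(0.797, -0.501)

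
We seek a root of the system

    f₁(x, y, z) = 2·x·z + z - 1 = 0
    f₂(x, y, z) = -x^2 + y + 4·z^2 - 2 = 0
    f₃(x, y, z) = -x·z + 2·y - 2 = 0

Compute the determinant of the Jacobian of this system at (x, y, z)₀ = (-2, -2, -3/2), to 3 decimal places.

-97.500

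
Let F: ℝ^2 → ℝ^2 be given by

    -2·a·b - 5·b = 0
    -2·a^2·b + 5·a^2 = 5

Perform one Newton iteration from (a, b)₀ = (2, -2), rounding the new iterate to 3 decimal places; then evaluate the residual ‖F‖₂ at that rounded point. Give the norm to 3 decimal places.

At (2, -2): F = (18.000, 31.000).
Jacobian J = [[-2·b, -2·a - 5], [-4·a·b + 10·a, -2·a^2]].
At the point, J = [[4.000, -9.000], [36.000, -8.000]] (det J = 292.000).
Solving J·Δ = −F gives Δ = (-0.462, 1.795).
Then the next iterate is (a, b)₁ = (1.538, -0.205).
Re-evaluating at (1.538, -0.205): F = (1.65558, 7.79705), so ‖F‖₂ = 7.971.

7.971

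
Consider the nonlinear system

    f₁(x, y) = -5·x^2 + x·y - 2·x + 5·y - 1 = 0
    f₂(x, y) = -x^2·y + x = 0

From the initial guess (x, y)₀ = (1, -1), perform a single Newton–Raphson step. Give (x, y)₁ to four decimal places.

(1.4000, 2.2000)

At (1, -1): F = (-14.0000, 2.0000).
Jacobian J = [[-10·x + y - 2, x + 5], [-2·x·y + 1, -x^2]].
At the point, J = [[-13.0000, 6.0000], [3.0000, -1.0000]] (det J = -5.0000).
Solving J·Δ = −F gives Δ = (0.4000, 3.2000).
Then the next iterate is (x, y)₁ = (1.4000, 2.2000).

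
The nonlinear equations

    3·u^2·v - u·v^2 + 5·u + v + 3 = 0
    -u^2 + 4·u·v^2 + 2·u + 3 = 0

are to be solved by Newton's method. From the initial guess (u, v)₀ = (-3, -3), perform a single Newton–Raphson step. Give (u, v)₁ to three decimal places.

(-1.808, -2.062)

At (-3, -3): F = (-69.000, -120.000).
Jacobian J = [[6·u·v - v^2 + 5, 3·u^2 - 2·u·v + 1], [-2·u + 4·v^2 + 2, 8·u·v]].
At the point, J = [[50.000, 10.000], [44.000, 72.000]] (det J = 3160.000).
Solving J·Δ = −F gives Δ = (1.192, 0.938).
Then the next iterate is (u, v)₁ = (-1.808, -2.062).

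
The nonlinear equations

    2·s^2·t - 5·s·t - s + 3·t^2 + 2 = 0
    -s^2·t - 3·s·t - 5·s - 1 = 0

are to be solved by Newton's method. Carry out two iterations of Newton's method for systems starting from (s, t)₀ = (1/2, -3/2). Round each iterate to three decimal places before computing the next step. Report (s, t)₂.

At (1/2, -3/2): F = (11.250, -0.875).
Jacobian J = [[4·s·t - 5·t - 1, 2·s^2 - 5·s + 6·t], [-2·s·t - 3·t - 5, -s^2 - 3·s]].
At the point, J = [[3.500, -11.000], [1.000, -1.750]] (det J = 4.875).
Solving J·Δ = −F gives Δ = (6.013, 2.936).
Then the next iterate is (s, t)₁ = (6.513, 1.436).
Round to (6.513, 1.436) and repeat: F = (76.73780, -122.53693), J = [[29.23067, 60.88934], [-28.01334, -61.95817]].
Δ = (25.688, -13.592), so (s, t)₂ = (32.201, -12.156).

(32.201, -12.156)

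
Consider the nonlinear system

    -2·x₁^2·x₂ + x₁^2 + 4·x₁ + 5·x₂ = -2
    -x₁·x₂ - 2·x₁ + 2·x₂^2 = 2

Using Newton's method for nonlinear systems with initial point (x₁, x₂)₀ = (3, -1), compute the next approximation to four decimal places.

At (3, -1): F = (36.0000, -3.0000).
Jacobian J = [[-4·x₁·x₂ + 2·x₁ + 4, -2·x₁^2 + 5], [-x₂ - 2, -x₁ + 4·x₂]].
At the point, J = [[22.0000, -13.0000], [-1.0000, -7.0000]] (det J = -167.0000).
Solving J·Δ = −F gives Δ = (-1.7425, -0.1796).
Then the next iterate is (x₁, x₂)₁ = (1.2575, -1.1796).

(1.2575, -1.1796)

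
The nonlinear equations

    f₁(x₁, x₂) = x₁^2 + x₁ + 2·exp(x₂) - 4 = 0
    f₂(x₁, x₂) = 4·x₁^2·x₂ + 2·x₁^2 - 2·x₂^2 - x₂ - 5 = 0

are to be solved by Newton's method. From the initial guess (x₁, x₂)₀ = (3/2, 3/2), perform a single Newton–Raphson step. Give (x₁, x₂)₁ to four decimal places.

At (3/2, 3/2): F = (8.713378, 7.0000).
Jacobian J = [[2·x₁ + 1, 2·exp(x₂)], [8·x₁·x₂ + 4·x₁, 4·x₁^2 - 4·x₂ - 1]].
At the point, J = [[4.0000, 8.963378], [24.0000, 2.0000]] (det J = -207.121075).
Solving J·Δ = −F gives Δ = (-0.2188, -0.8745).
Then the next iterate is (x₁, x₂)₁ = (1.2812, 0.6255).

(1.2812, 0.6255)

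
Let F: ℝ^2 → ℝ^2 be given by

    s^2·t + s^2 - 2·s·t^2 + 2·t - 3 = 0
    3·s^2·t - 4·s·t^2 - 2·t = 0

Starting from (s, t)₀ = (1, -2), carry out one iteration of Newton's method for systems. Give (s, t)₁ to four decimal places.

At (1, -2): F = (-16.0000, -18.0000).
Jacobian J = [[2·s·t + 2·s - 2·t^2, s^2 - 4·s·t + 2], [6·s·t - 4·t^2, 3·s^2 - 8·s·t - 2]].
At the point, J = [[-10.0000, 11.0000], [-28.0000, 17.0000]] (det J = 138.0000).
Solving J·Δ = −F gives Δ = (0.5362, 1.9420).
Then the next iterate is (s, t)₁ = (1.5362, -0.0580).

(1.5362, -0.0580)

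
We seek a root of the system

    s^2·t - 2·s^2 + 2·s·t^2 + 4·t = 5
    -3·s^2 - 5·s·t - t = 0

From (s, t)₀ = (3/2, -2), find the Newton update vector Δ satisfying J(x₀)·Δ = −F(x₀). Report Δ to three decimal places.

(-3.621, 0.780)

At (3/2, -2): F = (-10.000, 10.250).
Jacobian J = [[2·s·t - 4·s + 2·t^2, s^2 + 4·s·t + 4], [-6·s - 5·t, -5·s - 1]].
At the point, J = [[-4.000, -5.750], [1.000, -8.500]] (det J = 39.750).
Solving J·Δ = −F gives Δ = (-3.621, 0.780).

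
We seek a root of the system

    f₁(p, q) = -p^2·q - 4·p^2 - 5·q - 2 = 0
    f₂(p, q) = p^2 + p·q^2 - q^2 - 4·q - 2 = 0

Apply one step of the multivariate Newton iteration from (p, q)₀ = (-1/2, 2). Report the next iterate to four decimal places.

(0.6822, 0.7797)

At (-1/2, 2): F = (-13.5000, -15.7500).
Jacobian J = [[-2·p·q - 8·p, -p^2 - 5], [2·p + q^2, 2·p·q - 2·q - 4]].
At the point, J = [[6.0000, -5.2500], [3.0000, -10.0000]] (det J = -44.2500).
Solving J·Δ = −F gives Δ = (1.1822, -1.2203).
Then the next iterate is (p, q)₁ = (0.6822, 0.7797).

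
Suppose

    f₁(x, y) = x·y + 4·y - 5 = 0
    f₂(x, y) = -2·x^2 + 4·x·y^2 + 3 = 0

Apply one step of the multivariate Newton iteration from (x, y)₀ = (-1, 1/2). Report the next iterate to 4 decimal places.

At (-1, 1/2): F = (-3.5000, 0.0000).
Jacobian J = [[y, x + 4], [-4·x + 4·y^2, 8·x·y]].
At the point, J = [[0.5000, 3.0000], [5.0000, -4.0000]] (det J = -17.0000).
Solving J·Δ = −F gives Δ = (0.8235, 1.0294).
Then the next iterate is (x, y)₁ = (-0.1765, 1.5294).

(-0.1765, 1.5294)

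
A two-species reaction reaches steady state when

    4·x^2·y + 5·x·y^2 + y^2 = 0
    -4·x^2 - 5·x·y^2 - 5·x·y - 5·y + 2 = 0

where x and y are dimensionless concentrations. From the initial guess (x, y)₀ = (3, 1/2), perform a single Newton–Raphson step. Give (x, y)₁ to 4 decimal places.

(1.2507, 0.5227)

At (3, 1/2): F = (22.0000, -47.7500).
Jacobian J = [[8·x·y + 5·y^2, 4·x^2 + 10·x·y + 2·y], [-8·x - 5·y^2 - 5·y, -10·x·y - 5·x - 5]].
At the point, J = [[13.2500, 52.0000], [-27.7500, -35.0000]] (det J = 979.2500).
Solving J·Δ = −F gives Δ = (-1.7493, 0.0227).
Then the next iterate is (x, y)₁ = (1.2507, 0.5227).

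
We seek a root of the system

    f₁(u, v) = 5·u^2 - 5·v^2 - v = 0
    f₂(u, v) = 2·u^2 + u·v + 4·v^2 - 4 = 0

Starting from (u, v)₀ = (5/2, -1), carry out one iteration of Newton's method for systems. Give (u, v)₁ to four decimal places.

(1.4022, -0.9783)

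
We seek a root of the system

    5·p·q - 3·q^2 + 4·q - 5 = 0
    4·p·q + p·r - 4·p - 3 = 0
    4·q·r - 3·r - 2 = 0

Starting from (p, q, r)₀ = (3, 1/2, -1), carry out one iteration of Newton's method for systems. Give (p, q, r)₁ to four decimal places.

(-2.0000, 1.0469, -4.1875)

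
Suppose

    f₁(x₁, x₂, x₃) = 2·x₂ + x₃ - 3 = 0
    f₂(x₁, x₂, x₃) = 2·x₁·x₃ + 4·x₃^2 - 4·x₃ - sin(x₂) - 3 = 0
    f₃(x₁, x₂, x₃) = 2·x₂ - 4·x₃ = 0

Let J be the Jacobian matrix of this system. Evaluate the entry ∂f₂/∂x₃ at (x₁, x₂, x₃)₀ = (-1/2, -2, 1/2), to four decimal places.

-1.0000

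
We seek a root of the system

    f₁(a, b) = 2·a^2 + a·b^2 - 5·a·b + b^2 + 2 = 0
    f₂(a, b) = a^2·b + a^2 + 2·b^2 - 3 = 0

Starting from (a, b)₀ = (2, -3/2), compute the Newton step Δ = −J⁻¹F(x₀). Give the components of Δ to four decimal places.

At (2, -3/2): F = (31.7500, -0.5000).
Jacobian J = [[4·a + b^2 - 5·b, 2·a·b - 5·a + 2·b], [2·a·b + 2·a, a^2 + 4·b]].
At the point, J = [[17.7500, -19.0000], [-2.0000, -2.0000]] (det J = -73.5000).
Solving J·Δ = −F gives Δ = (-0.9932, 0.7432).

(-0.9932, 0.7432)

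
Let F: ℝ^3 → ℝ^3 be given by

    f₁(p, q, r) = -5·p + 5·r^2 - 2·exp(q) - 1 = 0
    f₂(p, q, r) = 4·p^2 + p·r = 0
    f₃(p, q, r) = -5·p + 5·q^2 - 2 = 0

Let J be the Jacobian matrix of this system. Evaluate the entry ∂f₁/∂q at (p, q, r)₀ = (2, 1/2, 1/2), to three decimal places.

-3.297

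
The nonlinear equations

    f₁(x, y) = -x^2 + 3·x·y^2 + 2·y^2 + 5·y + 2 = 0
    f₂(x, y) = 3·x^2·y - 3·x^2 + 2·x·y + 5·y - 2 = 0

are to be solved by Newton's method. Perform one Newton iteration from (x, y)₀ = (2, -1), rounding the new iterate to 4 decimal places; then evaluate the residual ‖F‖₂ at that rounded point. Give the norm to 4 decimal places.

10.8963

At (2, -1): F = (1.0000, -35.0000).
Jacobian J = [[-2·x + 3·y^2, 6·x·y + 4·y + 5], [6·x·y - 6·x + 2·y, 3·x^2 + 2·x + 5]].
At the point, J = [[-1.0000, -11.0000], [-26.0000, 21.0000]] (det J = -307.0000).
Solving J·Δ = −F gives Δ = (-1.1857, 0.1987).
Then the next iterate is (x, y)₁ = (0.8143, -0.8013).
Re-evaluating at (0.8143, -0.8013): F = (0.183120, -10.894739), so ‖F‖₂ = 10.8963.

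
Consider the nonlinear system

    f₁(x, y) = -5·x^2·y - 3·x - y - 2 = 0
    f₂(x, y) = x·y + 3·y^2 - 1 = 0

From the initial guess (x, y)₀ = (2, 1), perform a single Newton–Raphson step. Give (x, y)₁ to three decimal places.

(1.092, 0.613)

At (2, 1): F = (-29.000, 4.000).
Jacobian J = [[-10·x·y - 3, -5·x^2 - 1], [y, x + 6·y]].
At the point, J = [[-23.000, -21.000], [1.000, 8.000]] (det J = -163.000).
Solving J·Δ = −F gives Δ = (-0.908, -0.387).
Then the next iterate is (x, y)₁ = (1.092, 0.613).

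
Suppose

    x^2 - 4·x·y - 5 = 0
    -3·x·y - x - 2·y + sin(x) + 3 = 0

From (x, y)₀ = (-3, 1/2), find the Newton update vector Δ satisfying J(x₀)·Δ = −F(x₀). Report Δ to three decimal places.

At (-3, 1/2): F = (10.000, 9.35888).
Jacobian J = [[2·x - 4·y, -4·x], [-3·y + cos(x) - 1, -3·x - 2]].
At the point, J = [[-8.000, 12.000], [-3.48999, 7.000]] (det J = -14.12009).
Solving J·Δ = −F gives Δ = (-2.996, -2.831).

(-2.996, -2.831)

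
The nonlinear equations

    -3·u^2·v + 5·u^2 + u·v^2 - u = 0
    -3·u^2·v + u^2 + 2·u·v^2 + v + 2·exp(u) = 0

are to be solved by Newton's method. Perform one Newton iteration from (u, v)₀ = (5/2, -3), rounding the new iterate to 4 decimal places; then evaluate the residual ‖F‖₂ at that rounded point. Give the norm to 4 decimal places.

45.9603

At (5/2, -3): F = (107.5000, 128.864988).
Jacobian J = [[-6·u·v + 10·u + v^2 - 1, -3·u^2 + 2·u·v], [-6·u·v + 2·u + 2·v^2 + 2·exp(u), -3·u^2 + 4·u·v + 1]].
At the point, J = [[78.0000, -33.7500], [92.364988, -47.7500]] (det J = -607.181658).
Solving J·Δ = −F gives Δ = (-1.2911, 0.2013).
Then the next iterate is (u, v)₁ = (1.2089, -2.7987).
Re-evaluating at (1.2089, -2.7987): F = (27.837663, 36.570679), so ‖F‖₂ = 45.9603.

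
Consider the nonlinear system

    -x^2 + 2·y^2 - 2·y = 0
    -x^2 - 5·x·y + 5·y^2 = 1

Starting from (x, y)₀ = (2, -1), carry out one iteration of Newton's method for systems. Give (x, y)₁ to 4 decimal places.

At (2, -1): F = (0.0000, 10.0000).
Jacobian J = [[-2·x, 4·y - 2], [-2·x - 5·y, -5·x + 10·y]].
At the point, J = [[-4.0000, -6.0000], [1.0000, -20.0000]] (det J = 86.0000).
Solving J·Δ = −F gives Δ = (-0.6977, 0.4651).
Then the next iterate is (x, y)₁ = (1.3023, -0.5349).

(1.3023, -0.5349)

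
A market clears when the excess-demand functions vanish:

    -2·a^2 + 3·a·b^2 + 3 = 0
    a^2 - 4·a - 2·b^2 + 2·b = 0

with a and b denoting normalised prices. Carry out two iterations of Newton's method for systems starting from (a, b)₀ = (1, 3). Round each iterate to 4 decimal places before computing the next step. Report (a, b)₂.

At (1, 3): F = (28.0000, -15.0000).
Jacobian J = [[-4·a + 3·b^2, 6·a·b], [2·a - 4, -4·b + 2]].
At the point, J = [[23.0000, 18.0000], [-2.0000, -10.0000]] (det J = -194.0000).
Solving J·Δ = −F gives Δ = (-0.0515, -1.4897).
Then the next iterate is (a, b)₁ = (0.9485, 1.5103).
Round to (0.9485, 1.5103) and repeat: F = (7.691298, -4.435760), J = [[3.049018, 8.595117], [-2.1030, -4.0412]].
Δ = (-1.2242, -0.4606), so (a, b)₂ = (-0.2757, 1.0497).

(-0.2757, 1.0497)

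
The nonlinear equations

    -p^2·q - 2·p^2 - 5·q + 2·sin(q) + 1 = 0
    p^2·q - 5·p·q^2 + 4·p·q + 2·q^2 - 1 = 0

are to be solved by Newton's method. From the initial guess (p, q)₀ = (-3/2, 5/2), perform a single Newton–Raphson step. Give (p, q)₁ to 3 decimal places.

At (-3/2, 5/2): F = (-20.42806, 49.000).
Jacobian J = [[-2·p·q - 4·p, -p^2 + 2·cos(q) - 5], [2·p·q - 5·q^2 + 4·q, p^2 - 10·p·q + 4·p + 4·q]].
At the point, J = [[13.500, -8.85229], [-28.750, 43.750]] (det J = 336.12174).
Solving J·Δ = −F gives Δ = (1.368, -0.221).
Then the next iterate is (p, q)₁ = (-0.132, 2.279).

(-0.132, 2.279)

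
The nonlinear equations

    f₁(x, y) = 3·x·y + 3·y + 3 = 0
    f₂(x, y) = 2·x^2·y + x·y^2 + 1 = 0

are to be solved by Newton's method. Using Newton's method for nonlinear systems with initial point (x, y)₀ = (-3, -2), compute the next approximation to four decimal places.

(11.0000, -13.5000)

At (-3, -2): F = (15.0000, -47.0000).
Jacobian J = [[3·y, 3·x + 3], [4·x·y + y^2, 2·x^2 + 2·x·y]].
At the point, J = [[-6.0000, -6.0000], [28.0000, 30.0000]] (det J = -12.0000).
Solving J·Δ = −F gives Δ = (14.0000, -11.5000).
Then the next iterate is (x, y)₁ = (11.0000, -13.5000).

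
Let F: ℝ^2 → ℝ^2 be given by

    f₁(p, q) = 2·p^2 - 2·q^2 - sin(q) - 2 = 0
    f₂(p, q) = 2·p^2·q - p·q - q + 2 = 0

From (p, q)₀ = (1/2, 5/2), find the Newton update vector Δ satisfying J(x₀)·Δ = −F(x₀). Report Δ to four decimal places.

(-0.4762, -1.6905)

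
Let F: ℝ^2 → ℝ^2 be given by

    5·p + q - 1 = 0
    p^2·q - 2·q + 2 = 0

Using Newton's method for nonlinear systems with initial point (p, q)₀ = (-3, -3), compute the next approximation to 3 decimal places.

At (-3, -3): F = (-19.000, -19.000).
Jacobian J = [[5, 1], [2·p·q, p^2 - 2]].
At the point, J = [[5.000, 1.000], [18.000, 7.000]] (det J = 17.000).
Solving J·Δ = −F gives Δ = (6.706, -14.529).
Then the next iterate is (p, q)₁ = (3.706, -17.529).

(3.706, -17.529)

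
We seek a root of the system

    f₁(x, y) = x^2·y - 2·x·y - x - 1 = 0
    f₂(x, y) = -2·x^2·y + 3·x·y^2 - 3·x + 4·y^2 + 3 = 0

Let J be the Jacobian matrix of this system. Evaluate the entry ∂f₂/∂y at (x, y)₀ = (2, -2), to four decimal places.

∂f₂/∂y = -2·x^2 + 6·x·y + 8·y.
At (2, -2) this is -48.0000.

-48.0000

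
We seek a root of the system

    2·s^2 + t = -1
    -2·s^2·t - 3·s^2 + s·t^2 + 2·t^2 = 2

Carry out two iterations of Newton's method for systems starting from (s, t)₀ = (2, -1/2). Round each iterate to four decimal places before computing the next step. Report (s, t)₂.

At (2, -1/2): F = (8.5000, -9.0000).
Jacobian J = [[4·s, 1], [-4·s·t - 6·s + t^2, -2·s^2 + 2·s·t + 4·t]].
At the point, J = [[8.0000, 1.0000], [-7.7500, -12.0000]] (det J = -88.2500).
Solving J·Δ = −F gives Δ = (-1.0538, -0.0694).
Then the next iterate is (s, t)₁ = (0.9462, -0.5694).
Round to (0.9462, -0.5694) and repeat: F = (2.221189, -2.711116), J = [[3.7848, 1.0000], [-3.197919, -5.145721]].
Δ = (-0.5356, -0.1940), so (s, t)₂ = (0.4106, -0.7634).

(0.4106, -0.7634)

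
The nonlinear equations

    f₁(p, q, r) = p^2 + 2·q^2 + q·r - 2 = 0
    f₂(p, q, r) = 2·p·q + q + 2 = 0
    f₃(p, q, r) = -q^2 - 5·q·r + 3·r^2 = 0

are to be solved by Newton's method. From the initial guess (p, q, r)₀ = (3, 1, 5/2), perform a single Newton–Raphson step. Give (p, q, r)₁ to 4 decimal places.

(2.7979, -0.2280, 0.1944)

At (3, 1, 5/2): F = (11.5000, 9.0000, 5.2500).
Jacobian J = [[2·p, 4·q + r, q], [2·q, 2·p + 1, 0], [0, -2·q - 5·r, -5·q + 6·r]].
At the point, J = [[6.0000, 6.5000, 1.0000], [2.0000, 7.0000, 0.0000], [0.0000, -14.5000, 10.0000]] (det J = 261.0000).
Solving J·Δ = −F gives Δ = (-0.2021, -1.2280, -2.3056).
Then the next iterate is (p, q, r)₁ = (2.7979, -0.2280, 0.1944).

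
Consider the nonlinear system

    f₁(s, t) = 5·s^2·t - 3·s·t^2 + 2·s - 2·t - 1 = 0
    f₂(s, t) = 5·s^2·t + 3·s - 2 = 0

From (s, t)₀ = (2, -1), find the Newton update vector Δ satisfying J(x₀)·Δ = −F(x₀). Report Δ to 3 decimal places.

At (2, -1): F = (-21.000, -16.000).
Jacobian J = [[10·s·t - 3·t^2 + 2, 5·s^2 - 6·s·t - 2], [10·s·t + 3, 5·s^2]].
At the point, J = [[-21.000, 30.000], [-17.000, 20.000]] (det J = 90.000).
Solving J·Δ = −F gives Δ = (-0.667, 0.233).

(-0.667, 0.233)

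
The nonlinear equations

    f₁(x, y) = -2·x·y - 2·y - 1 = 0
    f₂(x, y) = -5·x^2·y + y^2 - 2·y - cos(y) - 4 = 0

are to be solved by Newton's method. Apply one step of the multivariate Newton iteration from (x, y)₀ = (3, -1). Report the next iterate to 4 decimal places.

At (3, -1): F = (7.0000, 43.459698).
Jacobian J = [[-2·y, -2·x - 2], [-10·x·y, -5·x^2 + 2·y + sin(y) - 2]].
At the point, J = [[2.0000, -8.0000], [30.0000, -49.841471]] (det J = 140.317058).
Solving J·Δ = −F gives Δ = (0.0086, 0.8772).
Then the next iterate is (x, y)₁ = (3.0086, -0.1228).

(3.0086, -0.1228)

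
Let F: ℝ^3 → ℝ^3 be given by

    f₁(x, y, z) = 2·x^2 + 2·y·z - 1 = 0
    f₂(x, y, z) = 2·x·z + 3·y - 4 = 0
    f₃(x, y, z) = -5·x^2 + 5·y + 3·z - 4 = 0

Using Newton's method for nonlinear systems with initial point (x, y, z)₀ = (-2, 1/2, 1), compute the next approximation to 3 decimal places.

(-1.026, 0.837, 0.115)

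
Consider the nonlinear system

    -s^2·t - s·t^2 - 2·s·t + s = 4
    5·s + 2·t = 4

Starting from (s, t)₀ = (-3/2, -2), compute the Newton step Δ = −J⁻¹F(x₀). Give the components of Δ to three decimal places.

(5.131, -5.077)

At (-3/2, -2): F = (-1.000, -15.500).
Jacobian J = [[-2·s·t - t^2 - 2·t + 1, -s^2 - 2·s·t - 2·s], [5, 2]].
At the point, J = [[-5.000, -5.250], [5.000, 2.000]] (det J = 16.250).
Solving J·Δ = −F gives Δ = (5.131, -5.077).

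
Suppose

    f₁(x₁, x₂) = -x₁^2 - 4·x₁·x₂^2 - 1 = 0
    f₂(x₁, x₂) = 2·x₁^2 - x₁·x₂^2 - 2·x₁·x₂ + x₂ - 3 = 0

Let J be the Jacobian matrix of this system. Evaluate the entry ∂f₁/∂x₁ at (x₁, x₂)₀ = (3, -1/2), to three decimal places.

-7.000

∂f₁/∂x₁ = -2·x₁ - 4·x₂^2.
At (3, -1/2) this is -7.000.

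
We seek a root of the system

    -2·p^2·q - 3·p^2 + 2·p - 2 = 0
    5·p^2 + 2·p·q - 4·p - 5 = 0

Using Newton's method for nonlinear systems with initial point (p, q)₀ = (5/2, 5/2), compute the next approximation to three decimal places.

At (5/2, 5/2): F = (-47.000, 28.750).
Jacobian J = [[-4·p·q - 6·p + 2, -2·p^2], [10·p + 2·q - 4, 2·p]].
At the point, J = [[-38.000, -12.500], [26.000, 5.000]] (det J = 135.000).
Solving J·Δ = −F gives Δ = (-0.921, -0.959).
Then the next iterate is (p, q)₁ = (1.579, 1.541).

(1.579, 1.541)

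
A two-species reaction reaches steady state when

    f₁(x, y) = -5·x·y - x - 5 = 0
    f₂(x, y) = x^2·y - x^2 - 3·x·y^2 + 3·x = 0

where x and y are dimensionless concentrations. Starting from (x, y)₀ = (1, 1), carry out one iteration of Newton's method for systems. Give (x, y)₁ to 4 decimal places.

At (1, 1): F = (-11.0000, 0.0000).
Jacobian J = [[-5·y - 1, -5·x], [2·x·y - 2·x - 3·y^2 + 3, x^2 - 6·x·y]].
At the point, J = [[-6.0000, -5.0000], [0.0000, -5.0000]] (det J = 30.0000).
Solving J·Δ = −F gives Δ = (-1.8333, 0.0000).
Then the next iterate is (x, y)₁ = (-0.8333, 1.0000).

(-0.8333, 1.0000)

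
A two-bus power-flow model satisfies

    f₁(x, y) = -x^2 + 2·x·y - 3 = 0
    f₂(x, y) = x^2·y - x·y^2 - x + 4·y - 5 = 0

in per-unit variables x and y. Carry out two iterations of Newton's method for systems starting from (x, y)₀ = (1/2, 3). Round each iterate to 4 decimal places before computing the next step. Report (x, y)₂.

At (1/2, 3): F = (-0.2500, 2.7500).
Jacobian J = [[-2·x + 2·y, 2·x], [2·x·y - y^2 - 1, x^2 - 2·x·y + 4]].
At the point, J = [[5.0000, 1.0000], [-7.0000, 1.2500]] (det J = 13.2500).
Solving J·Δ = −F gives Δ = (0.2311, -0.9057).
Then the next iterate is (x, y)₁ = (0.7311, 2.0943).
Round to (0.7311, 2.0943) and repeat: F = (-0.472222, 0.558846), J = [[2.7264, 1.4622], [-2.323807, 1.472222]].
Δ = (0.2040, -0.0575), so (x, y)₂ = (0.9351, 2.0368).

(0.9351, 2.0368)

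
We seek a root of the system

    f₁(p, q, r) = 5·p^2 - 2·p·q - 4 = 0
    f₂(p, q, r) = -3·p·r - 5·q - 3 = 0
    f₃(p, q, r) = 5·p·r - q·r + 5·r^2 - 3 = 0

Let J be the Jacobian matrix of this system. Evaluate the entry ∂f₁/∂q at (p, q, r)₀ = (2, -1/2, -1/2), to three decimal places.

∂f₁/∂q = -2·p.
At (2, -1/2, -1/2) this is -4.000.

-4.000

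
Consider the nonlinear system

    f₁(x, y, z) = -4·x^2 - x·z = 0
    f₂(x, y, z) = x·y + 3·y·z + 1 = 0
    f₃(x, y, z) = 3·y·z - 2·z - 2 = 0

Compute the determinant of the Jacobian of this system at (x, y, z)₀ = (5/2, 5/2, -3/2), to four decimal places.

-392.7500

J = [[-8·x - z, 0, -x], [y, x + 3·z, 3·y], [0, 3·z, 3·y - 2]].
At the point, J = [[-18.5000, 0.0000, -2.5000], [2.5000, -2.0000, 7.5000], [0.0000, -4.5000, 5.5000]].
det J = -392.7500.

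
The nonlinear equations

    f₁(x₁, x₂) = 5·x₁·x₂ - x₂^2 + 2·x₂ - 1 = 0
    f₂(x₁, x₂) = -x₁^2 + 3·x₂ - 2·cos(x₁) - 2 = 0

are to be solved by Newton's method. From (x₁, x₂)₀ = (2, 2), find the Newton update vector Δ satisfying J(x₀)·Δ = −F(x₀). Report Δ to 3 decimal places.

(-1.061, -1.049)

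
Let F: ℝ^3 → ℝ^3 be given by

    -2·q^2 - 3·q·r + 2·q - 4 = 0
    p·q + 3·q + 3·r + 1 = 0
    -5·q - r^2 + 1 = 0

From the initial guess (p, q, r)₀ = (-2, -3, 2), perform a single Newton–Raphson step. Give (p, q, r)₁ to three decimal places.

(-2.462, 2.231, -1.538)

At (-2, -3, 2): F = (-10.000, 4.000, 12.000).
Jacobian J = [[0, -4·q - 3·r + 2, -3·q], [q, p + 3, 3], [0, -5, -2·r]].
At the point, J = [[0.000, 8.000, 9.000], [-3.000, 1.000, 3.000], [0.000, -5.000, -4.000]] (det J = 39.000).
Solving J·Δ = −F gives Δ = (-0.462, 5.231, -3.538).
Then the next iterate is (p, q, r)₁ = (-2.462, 2.231, -1.538).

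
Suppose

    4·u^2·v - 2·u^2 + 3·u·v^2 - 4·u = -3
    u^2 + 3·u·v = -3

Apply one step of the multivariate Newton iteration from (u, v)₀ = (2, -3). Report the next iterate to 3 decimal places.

(1.121, -1.899)

At (2, -3): F = (-7.000, -11.000).
Jacobian J = [[8·u·v - 4·u + 3·v^2 - 4, 4·u^2 + 6·u·v], [2·u + 3·v, 3·u]].
At the point, J = [[-33.000, -20.000], [-5.000, 6.000]] (det J = -298.000).
Solving J·Δ = −F gives Δ = (-0.879, 1.101).
Then the next iterate is (u, v)₁ = (1.121, -1.899).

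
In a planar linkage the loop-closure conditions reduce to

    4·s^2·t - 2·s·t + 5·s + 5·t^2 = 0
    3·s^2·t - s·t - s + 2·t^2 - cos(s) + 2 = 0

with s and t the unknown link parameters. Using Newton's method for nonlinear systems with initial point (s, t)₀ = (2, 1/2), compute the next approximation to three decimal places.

(-0.045, 0.929)

At (2, 1/2): F = (17.250, 5.91615).
Jacobian J = [[8·s·t - 2·t + 5, 4·s^2 - 2·s + 10·t], [6·s·t - t + sin(s) - 1, 3·s^2 - s + 4·t]].
At the point, J = [[12.000, 17.000], [5.40930, 12.000]] (det J = 52.04194).
Solving J·Δ = −F gives Δ = (-2.045, 0.429).
Then the next iterate is (s, t)₁ = (-0.045, 0.929).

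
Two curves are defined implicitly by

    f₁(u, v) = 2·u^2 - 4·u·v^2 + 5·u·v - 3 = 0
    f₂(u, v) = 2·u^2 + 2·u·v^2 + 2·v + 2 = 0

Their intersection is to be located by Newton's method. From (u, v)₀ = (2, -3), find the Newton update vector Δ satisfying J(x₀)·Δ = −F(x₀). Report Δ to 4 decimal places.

At (2, -3): F = (-97.0000, 40.0000).
Jacobian J = [[4·u - 4·v^2 + 5·v, -8·u·v + 5·u], [4·u + 2·v^2, 4·u·v + 2]].
At the point, J = [[-43.0000, 58.0000], [26.0000, -22.0000]] (det J = -562.0000).
Solving J·Δ = −F gives Δ = (-0.3310, 1.4270).

(-0.3310, 1.4270)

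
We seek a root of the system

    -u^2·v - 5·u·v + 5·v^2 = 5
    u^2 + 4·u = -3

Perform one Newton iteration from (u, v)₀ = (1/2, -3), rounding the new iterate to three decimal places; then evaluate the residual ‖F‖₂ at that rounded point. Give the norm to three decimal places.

12.035

At (1/2, -3): F = (48.250, 5.250).
Jacobian J = [[-2·u·v - 5·v, -u^2 - 5·u + 10·v], [2·u + 4, 0]].
At the point, J = [[18.000, -32.750], [5.000, 0.000]] (det J = 163.750).
Solving J·Δ = −F gives Δ = (-1.050, 0.896).
Then the next iterate is (u, v)₁ = (-0.550, -2.104).
Re-evaluating at (-0.550, -2.104): F = (11.98454, 1.10250), so ‖F‖₂ = 12.035.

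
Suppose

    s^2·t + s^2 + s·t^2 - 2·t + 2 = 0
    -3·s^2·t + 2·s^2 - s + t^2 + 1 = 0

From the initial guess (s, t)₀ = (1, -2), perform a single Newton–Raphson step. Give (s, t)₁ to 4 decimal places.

At (1, -2): F = (9.0000, 12.0000).
Jacobian J = [[2·s·t + 2·s + t^2, s^2 + 2·s·t - 2], [-6·s·t + 4·s - 1, -3·s^2 + 2·t]].
At the point, J = [[2.0000, -5.0000], [15.0000, -7.0000]] (det J = 61.0000).
Solving J·Δ = −F gives Δ = (0.0492, 1.8197).
Then the next iterate is (s, t)₁ = (1.0492, -0.1803).

(1.0492, -0.1803)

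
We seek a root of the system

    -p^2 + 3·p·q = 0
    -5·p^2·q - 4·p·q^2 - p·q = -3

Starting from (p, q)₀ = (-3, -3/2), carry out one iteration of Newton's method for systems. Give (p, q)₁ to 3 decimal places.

At (-3, -3/2): F = (4.500, 93.000).
Jacobian J = [[-2·p + 3·q, 3·p], [-10·p·q - 4·q^2 - q, -5·p^2 - 8·p·q - p]].
At the point, J = [[1.500, -9.000], [-52.500, -78.000]] (det J = -589.500).
Solving J·Δ = −F gives Δ = (0.824, 0.637).
Then the next iterate is (p, q)₁ = (-2.176, -0.863).

(-2.176, -0.863)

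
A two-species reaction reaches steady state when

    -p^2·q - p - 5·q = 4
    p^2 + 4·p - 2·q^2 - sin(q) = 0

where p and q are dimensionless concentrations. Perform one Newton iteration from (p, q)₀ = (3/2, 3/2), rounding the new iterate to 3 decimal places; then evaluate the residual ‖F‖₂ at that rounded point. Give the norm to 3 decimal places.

5.676

At (3/2, 3/2): F = (-16.375, 2.75251).
Jacobian J = [[-2·p·q - 1, -p^2 - 5], [2·p + 4, -4·q - cos(q)]].
At the point, J = [[-5.500, -7.250], [7.000, -6.07074]] (det J = 84.13905).
Solving J·Δ = −F gives Δ = (-1.419, -1.182).
Then the next iterate is (p, q)₁ = (0.081, 0.318).
Re-evaluating at (0.081, 0.318): F = (-5.67309, -0.18435), so ‖F‖₂ = 5.676.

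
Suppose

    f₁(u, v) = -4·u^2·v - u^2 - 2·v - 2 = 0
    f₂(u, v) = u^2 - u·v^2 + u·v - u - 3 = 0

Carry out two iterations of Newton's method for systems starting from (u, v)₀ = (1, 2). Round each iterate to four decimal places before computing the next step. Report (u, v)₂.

At (1, 2): F = (-15.0000, -5.0000).
Jacobian J = [[-8·u·v - 2·u, -4·u^2 - 2], [2·u - v^2 + v - 1, -2·u·v + u]].
At the point, J = [[-18.0000, -6.0000], [-1.0000, -3.0000]] (det J = 48.0000).
Solving J·Δ = −F gives Δ = (-0.3125, -1.5625).
Then the next iterate is (u, v)₁ = (0.6875, 0.4375).
Round to (0.6875, 0.4375) and repeat: F = (-4.174805, -3.045654), J = [[-3.781250, -3.890625], [0.621094, 0.085938]].
Δ = (5.8371, -6.7461), so (u, v)₂ = (6.5246, -6.3086).

(6.5246, -6.3086)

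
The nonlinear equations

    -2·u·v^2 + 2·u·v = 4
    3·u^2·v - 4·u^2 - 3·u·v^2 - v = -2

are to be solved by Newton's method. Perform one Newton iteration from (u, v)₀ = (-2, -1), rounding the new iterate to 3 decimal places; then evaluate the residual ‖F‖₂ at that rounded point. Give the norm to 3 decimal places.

At (-2, -1): F = (4.000, -19.000).
Jacobian J = [[-2·v^2 + 2·v, -4·u·v + 2·u], [6·u·v - 8·u - 3·v^2, 3·u^2 - 6·u·v - 1]].
At the point, J = [[-4.000, -12.000], [25.000, -1.000]] (det J = 304.000).
Solving J·Δ = −F gives Δ = (0.763, 0.079).
Then the next iterate is (u, v)₁ = (-1.237, -0.921).
Re-evaluating at (-1.237, -0.921): F = (0.37710, -4.27971), so ‖F‖₂ = 4.296.

4.296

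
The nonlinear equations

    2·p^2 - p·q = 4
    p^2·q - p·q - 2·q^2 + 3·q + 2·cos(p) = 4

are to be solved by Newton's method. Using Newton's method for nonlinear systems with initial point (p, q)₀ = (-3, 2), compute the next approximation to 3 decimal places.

(-1.383, 2.881)

At (-3, 2): F = (20.000, 16.02002).
Jacobian J = [[4·p - q, -p], [2·p·q - q - 2·sin(p), p^2 - p - 4·q + 3]].
At the point, J = [[-14.000, 3.000], [-13.71776, 7.000]] (det J = -56.84672).
Solving J·Δ = −F gives Δ = (1.617, 0.881).
Then the next iterate is (p, q)₁ = (-1.383, 2.881).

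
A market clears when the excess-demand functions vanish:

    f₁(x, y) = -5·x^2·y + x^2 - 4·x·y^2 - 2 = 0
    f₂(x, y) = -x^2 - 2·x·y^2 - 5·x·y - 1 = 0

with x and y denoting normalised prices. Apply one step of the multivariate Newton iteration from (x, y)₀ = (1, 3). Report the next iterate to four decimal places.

At (1, 3): F = (-52.0000, -35.0000).
Jacobian J = [[-10·x·y + 2·x - 4·y^2, -5·x^2 - 8·x·y], [-2·x - 2·y^2 - 5·y, -4·x·y - 5·x]].
At the point, J = [[-64.0000, -29.0000], [-35.0000, -17.0000]] (det J = 73.0000).
Solving J·Δ = −F gives Δ = (1.7945, -5.7534).
Then the next iterate is (x, y)₁ = (2.7945, -2.7534).

(2.7945, -2.7534)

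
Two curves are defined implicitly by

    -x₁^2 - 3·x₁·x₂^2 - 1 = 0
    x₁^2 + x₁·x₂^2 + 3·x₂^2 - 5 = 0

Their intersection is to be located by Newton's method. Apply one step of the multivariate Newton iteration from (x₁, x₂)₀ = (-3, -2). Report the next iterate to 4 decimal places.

(-1.0000, -1.6111)

At (-3, -2): F = (26.0000, 4.0000).
Jacobian J = [[-2·x₁ - 3·x₂^2, -6·x₁·x₂], [2·x₁ + x₂^2, 2·x₁·x₂ + 6·x₂]].
At the point, J = [[-6.0000, -36.0000], [-2.0000, 0.0000]] (det J = -72.0000).
Solving J·Δ = −F gives Δ = (2.0000, 0.3889).
Then the next iterate is (x₁, x₂)₁ = (-1.0000, -1.6111).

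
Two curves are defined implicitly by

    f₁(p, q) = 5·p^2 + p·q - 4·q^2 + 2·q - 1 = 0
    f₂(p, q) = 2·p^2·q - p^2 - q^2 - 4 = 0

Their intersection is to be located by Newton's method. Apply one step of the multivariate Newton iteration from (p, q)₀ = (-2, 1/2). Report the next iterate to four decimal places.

(-1.2015, 1.1071)

At (-2, 1/2): F = (18.0000, -4.2500).
Jacobian J = [[10·p + q, p - 8·q + 2], [4·p·q - 2·p, 2·p^2 - 2·q]].
At the point, J = [[-19.5000, -4.0000], [0.0000, 7.0000]] (det J = -136.5000).
Solving J·Δ = −F gives Δ = (0.7985, 0.6071).
Then the next iterate is (p, q)₁ = (-1.2015, 1.1071).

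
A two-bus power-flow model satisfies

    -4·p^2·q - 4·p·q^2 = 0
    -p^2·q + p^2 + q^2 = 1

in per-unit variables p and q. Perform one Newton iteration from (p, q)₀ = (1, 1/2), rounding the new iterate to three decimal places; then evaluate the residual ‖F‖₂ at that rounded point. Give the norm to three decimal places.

At (1, 1/2): F = (-3.000, -0.250).
Jacobian J = [[-8·p·q - 4·q^2, -4·p^2 - 8·p·q], [-2·p·q + 2·p, -p^2 + 2·q]].
At the point, J = [[-5.000, -8.000], [1.000, 0.000]] (det J = 8.000).
Solving J·Δ = −F gives Δ = (0.250, -0.531).
Then the next iterate is (p, q)₁ = (1.250, -0.031).
Re-evaluating at (1.250, -0.031): F = (0.18895, 0.61190), so ‖F‖₂ = 0.640.

0.640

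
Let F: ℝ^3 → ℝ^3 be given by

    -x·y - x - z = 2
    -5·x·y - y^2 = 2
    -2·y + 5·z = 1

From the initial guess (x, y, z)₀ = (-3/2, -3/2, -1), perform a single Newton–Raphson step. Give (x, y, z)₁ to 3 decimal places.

(-4.042, 1.792, 0.917)

At (-3/2, -3/2, -1): F = (-1.750, -15.500, -3.000).
Jacobian J = [[-y - 1, -x, -1], [-5·y, -5·x - 2·y, 0], [0, -2, 5]].
At the point, J = [[0.500, 1.500, -1.000], [7.500, 10.500, 0.000], [0.000, -2.000, 5.000]] (det J = -15.000).
Solving J·Δ = −F gives Δ = (-2.542, 3.292, 1.917).
Then the next iterate is (x, y, z)₁ = (-4.042, 1.792, 0.917).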